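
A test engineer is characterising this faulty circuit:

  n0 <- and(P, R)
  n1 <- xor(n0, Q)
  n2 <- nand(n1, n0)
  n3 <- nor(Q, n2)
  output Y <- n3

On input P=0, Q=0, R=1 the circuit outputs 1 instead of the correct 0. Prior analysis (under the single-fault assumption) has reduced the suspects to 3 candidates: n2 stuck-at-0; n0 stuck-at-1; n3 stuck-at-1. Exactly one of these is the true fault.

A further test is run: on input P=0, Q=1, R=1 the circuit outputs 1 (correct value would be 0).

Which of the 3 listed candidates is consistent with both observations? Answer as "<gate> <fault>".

n3 stuck-at-1

Evaluate each candidate on input P=0, Q=1, R=1:
  n2 stuck-at-0: n0=0, n1=1, n2=0 [stuck-at-0], n3=0 → 0 — eliminated
  n0 stuck-at-1: n0=1 [stuck-at-1], n1=0, n2=1, n3=0 → 0 — eliminated
  n3 stuck-at-1: n0=0, n1=1, n2=1, n3=1 [stuck-at-1] → 1 — matches
Only n3 stuck-at-1 reproduces the observed 1.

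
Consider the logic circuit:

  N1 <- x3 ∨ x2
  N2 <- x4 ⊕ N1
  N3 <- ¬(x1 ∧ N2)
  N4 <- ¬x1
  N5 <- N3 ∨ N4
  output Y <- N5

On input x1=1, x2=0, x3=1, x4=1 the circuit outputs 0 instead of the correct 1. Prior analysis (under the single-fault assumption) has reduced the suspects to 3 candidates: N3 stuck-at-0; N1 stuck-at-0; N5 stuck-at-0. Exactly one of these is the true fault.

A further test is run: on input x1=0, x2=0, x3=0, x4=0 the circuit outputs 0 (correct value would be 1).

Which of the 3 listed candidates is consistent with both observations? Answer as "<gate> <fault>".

N5 stuck-at-0

Evaluate each candidate on input x1=0, x2=0, x3=0, x4=0:
  N3 stuck-at-0: N1=0, N2=0, N3=0 [stuck-at-0], N4=1, N5=1 → 1 — eliminated
  N1 stuck-at-0: N1=0 [stuck-at-0], N2=0, N3=1, N4=1, N5=1 → 1 — eliminated
  N5 stuck-at-0: N1=0, N2=0, N3=1, N4=1, N5=0 [stuck-at-0] → 0 — matches
Only N5 stuck-at-0 reproduces the observed 0.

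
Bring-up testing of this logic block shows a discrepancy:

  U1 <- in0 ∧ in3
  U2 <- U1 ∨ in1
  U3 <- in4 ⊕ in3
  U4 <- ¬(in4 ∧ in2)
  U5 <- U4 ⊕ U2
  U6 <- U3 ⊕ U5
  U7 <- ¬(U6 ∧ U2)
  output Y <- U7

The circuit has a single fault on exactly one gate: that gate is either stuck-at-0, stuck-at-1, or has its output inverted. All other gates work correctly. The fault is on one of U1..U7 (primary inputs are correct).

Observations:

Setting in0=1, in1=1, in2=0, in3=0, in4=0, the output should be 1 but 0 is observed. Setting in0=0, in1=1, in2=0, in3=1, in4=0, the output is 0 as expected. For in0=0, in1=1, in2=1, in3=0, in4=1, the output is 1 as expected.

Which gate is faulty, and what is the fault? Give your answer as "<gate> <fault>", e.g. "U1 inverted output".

U3 stuck-at-1

Fault-free values for test 1 (in0=1, in1=1, in2=0, in3=0, in4=0): U1=0, U2=1, U3=0, U4=1, U5=0, U6=0, U7=1, giving Y=1. Observed 0.
Test 1: faults giving observed 0 are {U3 stuck-at-1, U3 inverted output, U4 stuck-at-0, U4 inverted output, U5 stuck-at-1, U5 inverted output, U6 stuck-at-1, U6 inverted output, U7 stuck-at-0, U7 inverted output}.
Test 2 (in0=0, in1=1, in2=0, in3=1, in4=0): fault-free U1=0, U2=1, U3=1, U4=1, U5=0, U6=1, U7=0 → 0; observed 0. Eliminates U3 inverted output, U4 stuck-at-0, U4 inverted output, U5 stuck-at-1, U5 inverted output, U6 inverted output, U7 inverted output.
Test 3 (in0=0, in1=1, in2=1, in3=0, in4=1): fault-free U1=0, U2=1, U3=1, U4=0, U5=1, U6=0, U7=1 → 1; observed 1. Eliminates U6 stuck-at-1, U7 stuck-at-0.
Only U3 stuck-at-1 is consistent with every test.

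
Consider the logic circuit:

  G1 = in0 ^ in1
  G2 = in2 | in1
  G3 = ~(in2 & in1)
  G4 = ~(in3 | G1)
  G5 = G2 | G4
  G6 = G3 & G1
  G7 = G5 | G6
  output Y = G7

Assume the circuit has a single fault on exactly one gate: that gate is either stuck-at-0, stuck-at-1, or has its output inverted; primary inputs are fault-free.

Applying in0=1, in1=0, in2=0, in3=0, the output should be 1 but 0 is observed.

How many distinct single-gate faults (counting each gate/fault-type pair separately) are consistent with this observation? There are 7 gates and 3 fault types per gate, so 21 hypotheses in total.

Fault-free: G1=1, G2=0, G3=1, G4=0, G5=0, G6=1, G7=1 → 1. Observed 0.
  G1: none of the 3 fault types match ✗
  G2: none of the 3 fault types match ✗
  G3: stuck-at-0, inverted output ✓; others ✗
  G4: none of the 3 fault types match ✗
  G5: none of the 3 fault types match ✗
  G6: stuck-at-0, inverted output ✓; others ✗
  G7: stuck-at-0, inverted output ✓; others ✗
Consistent faults: {G3 stuck-at-0, G3 inverted output, G6 stuck-at-0, G6 inverted output, G7 stuck-at-0, G7 inverted output} — 6 in all.

6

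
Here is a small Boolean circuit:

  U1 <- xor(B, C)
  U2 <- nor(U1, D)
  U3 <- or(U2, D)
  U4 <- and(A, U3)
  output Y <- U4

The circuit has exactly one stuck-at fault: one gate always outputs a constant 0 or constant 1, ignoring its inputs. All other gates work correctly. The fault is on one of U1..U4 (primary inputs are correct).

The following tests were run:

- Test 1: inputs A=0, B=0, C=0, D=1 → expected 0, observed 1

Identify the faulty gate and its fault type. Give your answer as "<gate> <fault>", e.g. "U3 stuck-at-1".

U4 stuck-at-1

Fault-free values for test 1 (A=0, B=0, C=0, D=1): U1=0, U2=0, U3=1, U4=0, giving Y=0. Observed 1.
Test 1: faults giving observed 1 are {U4 stuck-at-1}.
Only U4 stuck-at-1 is consistent with every test.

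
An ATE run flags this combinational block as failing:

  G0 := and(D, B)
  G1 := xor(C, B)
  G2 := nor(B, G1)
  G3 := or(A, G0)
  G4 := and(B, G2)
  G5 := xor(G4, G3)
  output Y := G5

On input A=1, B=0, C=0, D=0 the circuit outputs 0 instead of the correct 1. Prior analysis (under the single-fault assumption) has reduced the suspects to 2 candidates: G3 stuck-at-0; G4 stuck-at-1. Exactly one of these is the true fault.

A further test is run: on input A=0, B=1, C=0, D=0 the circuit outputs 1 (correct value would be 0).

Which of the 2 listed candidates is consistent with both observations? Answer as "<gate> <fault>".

G4 stuck-at-1

Evaluate each candidate on input A=0, B=1, C=0, D=0:
  G3 stuck-at-0: G0=0, G1=1, G2=0, G3=0 [stuck-at-0], G4=0, G5=0 → 0 — eliminated
  G4 stuck-at-1: G0=0, G1=1, G2=0, G3=0, G4=1 [stuck-at-1], G5=1 → 1 — matches
Only G4 stuck-at-1 reproduces the observed 1.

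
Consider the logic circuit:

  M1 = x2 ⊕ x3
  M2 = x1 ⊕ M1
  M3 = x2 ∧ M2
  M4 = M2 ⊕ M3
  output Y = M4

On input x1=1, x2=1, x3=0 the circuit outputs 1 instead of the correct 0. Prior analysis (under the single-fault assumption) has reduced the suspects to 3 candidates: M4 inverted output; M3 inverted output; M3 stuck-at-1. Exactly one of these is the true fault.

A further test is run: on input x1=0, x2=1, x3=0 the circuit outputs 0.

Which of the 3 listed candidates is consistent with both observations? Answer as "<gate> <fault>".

M3 stuck-at-1

Evaluate each candidate on input x1=0, x2=1, x3=0:
  M4 inverted output: M1=1, M2=1, M3=1, M4=1 [inverted output] → 1 — eliminated
  M3 inverted output: M1=1, M2=1, M3=0 [inverted output], M4=1 → 1 — eliminated
  M3 stuck-at-1: M1=1, M2=1, M3=1 [stuck-at-1], M4=0 → 0 — matches
Only M3 stuck-at-1 reproduces the observed 0.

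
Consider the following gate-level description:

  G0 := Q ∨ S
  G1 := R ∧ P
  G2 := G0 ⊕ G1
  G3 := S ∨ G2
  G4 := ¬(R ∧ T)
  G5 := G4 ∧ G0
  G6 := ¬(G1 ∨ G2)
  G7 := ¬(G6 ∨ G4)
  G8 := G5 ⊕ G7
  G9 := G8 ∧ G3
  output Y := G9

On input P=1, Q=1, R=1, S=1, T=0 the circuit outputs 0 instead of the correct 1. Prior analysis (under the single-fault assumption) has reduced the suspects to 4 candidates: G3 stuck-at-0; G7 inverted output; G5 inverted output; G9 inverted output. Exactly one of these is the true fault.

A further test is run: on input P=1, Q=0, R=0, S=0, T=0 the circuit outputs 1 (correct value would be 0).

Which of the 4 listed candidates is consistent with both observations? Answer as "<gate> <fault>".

G9 inverted output

Evaluate each candidate on input P=1, Q=0, R=0, S=0, T=0:
  G3 stuck-at-0: G0=0, G1=0, G2=0, G3=0 [stuck-at-0], G4=1, G5=0, G6=1, G7=0, G8=0, G9=0 → 0 — eliminated
  G7 inverted output: G0=0, G1=0, G2=0, G3=0, G4=1, G5=0, G6=1, G7=1 [inverted output], G8=1, G9=0 → 0 — eliminated
  G5 inverted output: G0=0, G1=0, G2=0, G3=0, G4=1, G5=1 [inverted output], G6=1, G7=0, G8=1, G9=0 → 0 — eliminated
  G9 inverted output: G0=0, G1=0, G2=0, G3=0, G4=1, G5=0, G6=1, G7=0, G8=0, G9=1 [inverted output] → 1 — matches
Only G9 inverted output reproduces the observed 1.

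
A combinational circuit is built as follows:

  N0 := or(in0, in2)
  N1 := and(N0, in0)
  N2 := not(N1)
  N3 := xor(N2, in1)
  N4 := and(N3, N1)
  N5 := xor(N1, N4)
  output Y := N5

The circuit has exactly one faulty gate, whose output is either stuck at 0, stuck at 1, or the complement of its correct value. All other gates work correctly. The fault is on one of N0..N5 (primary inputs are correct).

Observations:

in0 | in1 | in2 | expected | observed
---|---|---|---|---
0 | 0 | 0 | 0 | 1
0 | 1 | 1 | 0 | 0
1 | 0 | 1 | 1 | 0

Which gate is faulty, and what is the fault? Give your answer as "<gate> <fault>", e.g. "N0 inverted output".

Fault-free values for test 1 (in0=0, in1=0, in2=0): N0=0, N1=0, N2=1, N3=1, N4=0, N5=0, giving Y=0. Observed 1.
Test 1: faults giving observed 1 are {N1 stuck-at-1, N1 inverted output, N4 stuck-at-1, N4 inverted output, N5 stuck-at-1, N5 inverted output}.
Test 2 (in0=0, in1=1, in2=1): fault-free N0=1, N1=0, N2=1, N3=0, N4=0, N5=0 → 0; observed 0. Eliminates N4 stuck-at-1, N4 inverted output, N5 stuck-at-1, N5 inverted output.
Test 3 (in0=1, in1=0, in2=1): fault-free N0=1, N1=1, N2=0, N3=0, N4=0, N5=1 → 1; observed 0. Eliminates N1 stuck-at-1.
Only N1 inverted output is consistent with every test.

N1 inverted output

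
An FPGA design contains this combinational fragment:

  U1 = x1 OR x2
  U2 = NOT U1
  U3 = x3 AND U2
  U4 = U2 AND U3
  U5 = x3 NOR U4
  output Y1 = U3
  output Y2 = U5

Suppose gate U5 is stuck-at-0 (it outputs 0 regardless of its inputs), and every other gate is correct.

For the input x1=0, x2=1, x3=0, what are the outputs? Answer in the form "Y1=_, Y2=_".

Y1=0, Y2=0

Propagate with U5 forced: U1=1, U2=0, U3=0, U4=0, U5=0 [stuck-at-0].
So the outputs are Y1=0, Y2=0. (Without the fault they would be Y1=0, Y2=1.)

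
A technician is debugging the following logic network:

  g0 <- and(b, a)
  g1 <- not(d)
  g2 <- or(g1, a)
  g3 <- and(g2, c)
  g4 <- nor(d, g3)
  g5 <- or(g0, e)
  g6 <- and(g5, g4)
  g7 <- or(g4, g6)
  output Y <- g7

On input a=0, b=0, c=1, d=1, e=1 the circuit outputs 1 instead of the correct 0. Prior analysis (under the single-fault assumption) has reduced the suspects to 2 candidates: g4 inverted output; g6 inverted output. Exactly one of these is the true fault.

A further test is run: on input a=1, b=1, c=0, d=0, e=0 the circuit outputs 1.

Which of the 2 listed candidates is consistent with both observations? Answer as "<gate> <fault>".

Evaluate each candidate on input a=1, b=1, c=0, d=0, e=0:
  g4 inverted output: g0=1, g1=1, g2=1, g3=0, g4=0 [inverted output], g5=1, g6=0, g7=0 → 0 — eliminated
  g6 inverted output: g0=1, g1=1, g2=1, g3=0, g4=1, g5=1, g6=0 [inverted output], g7=1 → 1 — matches
Only g6 inverted output reproduces the observed 1.

g6 inverted output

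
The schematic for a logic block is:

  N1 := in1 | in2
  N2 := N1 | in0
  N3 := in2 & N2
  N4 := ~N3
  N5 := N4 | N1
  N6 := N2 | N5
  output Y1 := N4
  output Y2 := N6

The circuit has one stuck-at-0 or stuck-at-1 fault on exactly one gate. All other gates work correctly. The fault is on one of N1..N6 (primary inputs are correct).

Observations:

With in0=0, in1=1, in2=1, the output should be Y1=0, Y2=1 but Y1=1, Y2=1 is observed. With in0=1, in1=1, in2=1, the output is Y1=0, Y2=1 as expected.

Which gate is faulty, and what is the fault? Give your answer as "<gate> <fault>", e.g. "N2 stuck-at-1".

N1 stuck-at-0

Fault-free values for test 1 (in0=0, in1=1, in2=1): N1=1, N2=1, N3=1, N4=0, N5=1, N6=1, giving Y1=0, Y2=1. Observed Y1=1, Y2=1.
Test 1: faults giving observed Y1=1, Y2=1 are {N1 stuck-at-0, N2 stuck-at-0, N3 stuck-at-0, N4 stuck-at-1}.
Test 2 (in0=1, in1=1, in2=1): fault-free N1=1, N2=1, N3=1, N4=0, N5=1, N6=1 → Y1=0, Y2=1; observed Y1=0, Y2=1. Eliminates N2 stuck-at-0, N3 stuck-at-0, N4 stuck-at-1.
Only N1 stuck-at-0 is consistent with every test.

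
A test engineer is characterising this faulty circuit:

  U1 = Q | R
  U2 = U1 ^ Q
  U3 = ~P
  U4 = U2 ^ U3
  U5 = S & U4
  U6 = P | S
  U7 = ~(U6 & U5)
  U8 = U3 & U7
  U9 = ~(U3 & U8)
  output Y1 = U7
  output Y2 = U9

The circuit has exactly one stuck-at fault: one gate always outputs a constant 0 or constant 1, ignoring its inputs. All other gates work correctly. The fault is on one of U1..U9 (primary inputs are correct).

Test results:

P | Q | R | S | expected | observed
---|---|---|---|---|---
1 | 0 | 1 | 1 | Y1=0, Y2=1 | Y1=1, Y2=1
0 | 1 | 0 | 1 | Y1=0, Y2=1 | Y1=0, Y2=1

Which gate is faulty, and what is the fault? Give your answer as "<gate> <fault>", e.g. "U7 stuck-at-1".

Fault-free values for test 1 (P=1, Q=0, R=1, S=1): U1=1, U2=1, U3=0, U4=1, U5=1, U6=1, U7=0, U8=0, U9=1, giving Y1=0, Y2=1. Observed Y1=1, Y2=1.
Test 1: faults giving observed Y1=1, Y2=1 are {U1 stuck-at-0, U2 stuck-at-0, U4 stuck-at-0, U5 stuck-at-0, U6 stuck-at-0, U7 stuck-at-1}.
Test 2 (P=0, Q=1, R=0, S=1): fault-free U1=1, U2=0, U3=1, U4=1, U5=1, U6=1, U7=0, U8=0, U9=1 → Y1=0, Y2=1; observed Y1=0, Y2=1. Eliminates U1 stuck-at-0, U4 stuck-at-0, U5 stuck-at-0, U6 stuck-at-0, U7 stuck-at-1.
Only U2 stuck-at-0 is consistent with every test.

U2 stuck-at-0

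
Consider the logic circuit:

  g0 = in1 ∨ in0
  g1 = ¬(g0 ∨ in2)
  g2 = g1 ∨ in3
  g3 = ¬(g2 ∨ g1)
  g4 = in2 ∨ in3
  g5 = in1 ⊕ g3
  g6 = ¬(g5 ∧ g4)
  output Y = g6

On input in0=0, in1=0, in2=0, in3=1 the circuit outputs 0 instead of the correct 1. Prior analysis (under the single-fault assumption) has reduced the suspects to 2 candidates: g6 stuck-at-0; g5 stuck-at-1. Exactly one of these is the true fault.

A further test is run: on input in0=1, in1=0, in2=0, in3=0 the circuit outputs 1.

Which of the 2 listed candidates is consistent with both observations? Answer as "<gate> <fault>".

Evaluate each candidate on input in0=1, in1=0, in2=0, in3=0:
  g6 stuck-at-0: g0=1, g1=0, g2=0, g3=1, g4=0, g5=1, g6=0 [stuck-at-0] → 0 — eliminated
  g5 stuck-at-1: g0=1, g1=0, g2=0, g3=1, g4=0, g5=1 [stuck-at-1], g6=1 → 1 — matches
Only g5 stuck-at-1 reproduces the observed 1.

g5 stuck-at-1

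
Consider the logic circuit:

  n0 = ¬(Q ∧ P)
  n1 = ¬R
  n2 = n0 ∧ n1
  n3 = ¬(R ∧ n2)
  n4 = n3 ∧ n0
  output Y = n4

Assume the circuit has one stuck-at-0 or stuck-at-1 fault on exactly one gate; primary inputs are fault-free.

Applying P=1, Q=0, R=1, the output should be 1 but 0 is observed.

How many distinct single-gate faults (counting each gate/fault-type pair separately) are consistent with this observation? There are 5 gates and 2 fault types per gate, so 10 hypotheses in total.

5

Fault-free: n0=1, n1=0, n2=0, n3=1, n4=1 → 1. Observed 0.
  n0 stuck-at-0: output 0 ✓
  n0 stuck-at-1: output 1 ✗
  n1 stuck-at-0: output 1 ✗
  n1 stuck-at-1: output 0 ✓
  n2 stuck-at-0: output 1 ✗
  n2 stuck-at-1: output 0 ✓
  n3 stuck-at-0: output 0 ✓
  n3 stuck-at-1: output 1 ✗
  n4 stuck-at-0: output 0 ✓
  n4 stuck-at-1: output 1 ✗
Consistent faults: {n0 stuck-at-0, n1 stuck-at-1, n2 stuck-at-1, n3 stuck-at-0, n4 stuck-at-0} — 5 in all.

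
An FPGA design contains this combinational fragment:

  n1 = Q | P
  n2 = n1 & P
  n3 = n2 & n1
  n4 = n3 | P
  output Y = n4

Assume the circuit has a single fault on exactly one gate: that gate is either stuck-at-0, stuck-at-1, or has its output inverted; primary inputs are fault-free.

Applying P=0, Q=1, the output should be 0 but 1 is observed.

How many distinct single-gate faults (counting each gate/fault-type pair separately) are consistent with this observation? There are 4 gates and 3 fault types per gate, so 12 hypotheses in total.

6

Fault-free: n1=1, n2=0, n3=0, n4=0 → 0. Observed 1.
  n1 stuck-at-0: output 0 ✗
  n1 stuck-at-1: output 0 ✗
  n1 inverted output: output 0 ✗
  n2 stuck-at-0: output 0 ✗
  n2 stuck-at-1: output 1 ✓
  n2 inverted output: output 1 ✓
  n3 stuck-at-0: output 0 ✗
  n3 stuck-at-1: output 1 ✓
  n3 inverted output: output 1 ✓
  n4 stuck-at-0: output 0 ✗
  n4 stuck-at-1: output 1 ✓
  n4 inverted output: output 1 ✓
Consistent faults: {n2 stuck-at-1, n2 inverted output, n3 stuck-at-1, n3 inverted output, n4 stuck-at-1, n4 inverted output} — 6 in all.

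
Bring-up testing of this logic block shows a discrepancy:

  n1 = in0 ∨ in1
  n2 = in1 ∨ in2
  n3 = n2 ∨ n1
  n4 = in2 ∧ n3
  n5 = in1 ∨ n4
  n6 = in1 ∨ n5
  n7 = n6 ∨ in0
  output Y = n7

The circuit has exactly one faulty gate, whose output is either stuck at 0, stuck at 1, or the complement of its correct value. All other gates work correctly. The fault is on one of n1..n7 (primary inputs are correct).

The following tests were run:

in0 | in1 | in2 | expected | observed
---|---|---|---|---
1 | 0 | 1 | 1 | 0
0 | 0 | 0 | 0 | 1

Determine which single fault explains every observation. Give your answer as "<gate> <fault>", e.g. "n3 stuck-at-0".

n7 inverted output

Fault-free values for test 1 (in0=1, in1=0, in2=1): n1=1, n2=1, n3=1, n4=1, n5=1, n6=1, n7=1, giving Y=1. Observed 0.
Test 1: faults giving observed 0 are {n7 stuck-at-0, n7 inverted output}.
Test 2 (in0=0, in1=0, in2=0): fault-free n1=0, n2=0, n3=0, n4=0, n5=0, n6=0, n7=0 → 0; observed 1. Eliminates n7 stuck-at-0.
Only n7 inverted output is consistent with every test.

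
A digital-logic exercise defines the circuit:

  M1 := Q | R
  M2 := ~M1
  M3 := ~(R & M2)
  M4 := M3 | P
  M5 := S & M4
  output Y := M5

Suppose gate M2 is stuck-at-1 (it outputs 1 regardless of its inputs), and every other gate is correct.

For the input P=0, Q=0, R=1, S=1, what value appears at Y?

Propagate with M2 forced: M1=1, M2=1 [stuck-at-1], M3=0, M4=0, M5=0.
So Y = 0. (Without the fault it would be 1.)

0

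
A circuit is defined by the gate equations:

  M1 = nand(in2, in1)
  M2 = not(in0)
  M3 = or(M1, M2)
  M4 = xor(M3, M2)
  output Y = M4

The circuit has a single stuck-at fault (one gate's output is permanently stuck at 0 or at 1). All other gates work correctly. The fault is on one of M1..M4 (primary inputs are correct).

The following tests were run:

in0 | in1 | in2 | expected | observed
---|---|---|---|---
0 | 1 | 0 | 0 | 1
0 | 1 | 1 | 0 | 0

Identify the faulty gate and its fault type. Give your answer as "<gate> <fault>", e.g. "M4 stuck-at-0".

M2 stuck-at-0

Fault-free values for test 1 (in0=0, in1=1, in2=0): M1=1, M2=1, M3=1, M4=0, giving Y=0. Observed 1.
Test 1: faults giving observed 1 are {M2 stuck-at-0, M3 stuck-at-0, M4 stuck-at-1}.
Test 2 (in0=0, in1=1, in2=1): fault-free M1=0, M2=1, M3=1, M4=0 → 0; observed 0. Eliminates M3 stuck-at-0, M4 stuck-at-1.
Only M2 stuck-at-0 is consistent with every test.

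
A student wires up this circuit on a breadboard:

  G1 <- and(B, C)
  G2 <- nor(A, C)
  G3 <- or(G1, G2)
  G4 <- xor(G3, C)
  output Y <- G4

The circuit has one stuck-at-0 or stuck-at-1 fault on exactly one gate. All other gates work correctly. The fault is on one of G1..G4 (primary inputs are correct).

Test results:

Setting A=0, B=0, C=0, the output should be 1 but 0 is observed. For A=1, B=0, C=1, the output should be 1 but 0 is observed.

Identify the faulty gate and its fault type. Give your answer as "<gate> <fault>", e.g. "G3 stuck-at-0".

Fault-free values for test 1 (A=0, B=0, C=0): G1=0, G2=1, G3=1, G4=1, giving Y=1. Observed 0.
Test 1: faults giving observed 0 are {G2 stuck-at-0, G3 stuck-at-0, G4 stuck-at-0}.
Test 2 (A=1, B=0, C=1): fault-free G1=0, G2=0, G3=0, G4=1 → 1; observed 0. Eliminates G2 stuck-at-0, G3 stuck-at-0.
Only G4 stuck-at-0 is consistent with every test.

G4 stuck-at-0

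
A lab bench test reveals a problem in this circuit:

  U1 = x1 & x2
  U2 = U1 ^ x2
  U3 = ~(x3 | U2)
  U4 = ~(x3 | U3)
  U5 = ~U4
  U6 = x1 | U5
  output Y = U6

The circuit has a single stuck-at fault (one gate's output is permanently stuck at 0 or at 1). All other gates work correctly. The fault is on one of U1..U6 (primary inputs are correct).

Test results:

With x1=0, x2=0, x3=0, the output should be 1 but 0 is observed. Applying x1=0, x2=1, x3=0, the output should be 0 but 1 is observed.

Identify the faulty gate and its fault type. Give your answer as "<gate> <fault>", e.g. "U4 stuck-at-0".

Fault-free values for test 1 (x1=0, x2=0, x3=0): U1=0, U2=0, U3=1, U4=0, U5=1, U6=1, giving Y=1. Observed 0.
Test 1: faults giving observed 0 are {U1 stuck-at-1, U2 stuck-at-1, U3 stuck-at-0, U4 stuck-at-1, U5 stuck-at-0, U6 stuck-at-0}.
Test 2 (x1=0, x2=1, x3=0): fault-free U1=0, U2=1, U3=0, U4=1, U5=0, U6=0 → 0; observed 1. Eliminates U2 stuck-at-1, U3 stuck-at-0, U4 stuck-at-1, U5 stuck-at-0, U6 stuck-at-0.
Only U1 stuck-at-1 is consistent with every test.

U1 stuck-at-1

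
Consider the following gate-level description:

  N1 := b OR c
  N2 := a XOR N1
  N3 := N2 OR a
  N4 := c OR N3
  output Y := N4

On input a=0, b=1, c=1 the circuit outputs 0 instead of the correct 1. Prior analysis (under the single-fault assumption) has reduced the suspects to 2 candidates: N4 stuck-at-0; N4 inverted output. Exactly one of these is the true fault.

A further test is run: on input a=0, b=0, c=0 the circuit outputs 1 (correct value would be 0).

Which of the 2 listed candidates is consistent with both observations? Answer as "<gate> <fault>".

N4 inverted output

Evaluate each candidate on input a=0, b=0, c=0:
  N4 stuck-at-0: N1=0, N2=0, N3=0, N4=0 [stuck-at-0] → 0 — eliminated
  N4 inverted output: N1=0, N2=0, N3=0, N4=1 [inverted output] → 1 — matches
Only N4 inverted output reproduces the observed 1.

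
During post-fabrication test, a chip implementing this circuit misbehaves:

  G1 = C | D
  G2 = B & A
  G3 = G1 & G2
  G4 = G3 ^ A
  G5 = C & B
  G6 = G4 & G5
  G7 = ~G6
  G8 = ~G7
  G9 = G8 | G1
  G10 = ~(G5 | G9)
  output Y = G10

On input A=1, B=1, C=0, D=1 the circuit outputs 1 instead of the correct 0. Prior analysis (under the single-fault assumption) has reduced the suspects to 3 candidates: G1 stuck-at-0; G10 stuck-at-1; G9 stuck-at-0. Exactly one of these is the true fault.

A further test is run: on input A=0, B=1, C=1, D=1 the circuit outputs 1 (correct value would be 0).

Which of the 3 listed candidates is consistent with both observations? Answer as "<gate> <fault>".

G10 stuck-at-1

Evaluate each candidate on input A=0, B=1, C=1, D=1:
  G1 stuck-at-0: G1=0 [stuck-at-0], G2=0, G3=0, G4=0, G5=1, G6=0, G7=1, G8=0, G9=0, G10=0 → 0 — eliminated
  G10 stuck-at-1: G1=1, G2=0, G3=0, G4=0, G5=1, G6=0, G7=1, G8=0, G9=1, G10=1 [stuck-at-1] → 1 — matches
  G9 stuck-at-0: G1=1, G2=0, G3=0, G4=0, G5=1, G6=0, G7=1, G8=0, G9=0 [stuck-at-0], G10=0 → 0 — eliminated
Only G10 stuck-at-1 reproduces the observed 1.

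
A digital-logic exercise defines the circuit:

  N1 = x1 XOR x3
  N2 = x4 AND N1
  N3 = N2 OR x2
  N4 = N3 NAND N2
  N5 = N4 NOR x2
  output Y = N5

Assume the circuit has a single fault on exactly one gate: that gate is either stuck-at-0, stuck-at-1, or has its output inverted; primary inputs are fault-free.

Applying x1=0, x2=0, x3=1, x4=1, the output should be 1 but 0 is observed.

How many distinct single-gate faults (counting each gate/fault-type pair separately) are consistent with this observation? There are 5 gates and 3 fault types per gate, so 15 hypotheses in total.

Fault-free: N1=1, N2=1, N3=1, N4=0, N5=1 → 1. Observed 0.
  N1: stuck-at-0, inverted output ✓; others ✗
  N2: stuck-at-0, inverted output ✓; others ✗
  N3: stuck-at-0, inverted output ✓; others ✗
  N4: stuck-at-1, inverted output ✓; others ✗
  N5: stuck-at-0, inverted output ✓; others ✗
Consistent faults: {N1 stuck-at-0, N1 inverted output, N2 stuck-at-0, N2 inverted output, N3 stuck-at-0, N3 inverted output, N4 stuck-at-1, N4 inverted output, N5 stuck-at-0, N5 inverted output} — 10 in all.

10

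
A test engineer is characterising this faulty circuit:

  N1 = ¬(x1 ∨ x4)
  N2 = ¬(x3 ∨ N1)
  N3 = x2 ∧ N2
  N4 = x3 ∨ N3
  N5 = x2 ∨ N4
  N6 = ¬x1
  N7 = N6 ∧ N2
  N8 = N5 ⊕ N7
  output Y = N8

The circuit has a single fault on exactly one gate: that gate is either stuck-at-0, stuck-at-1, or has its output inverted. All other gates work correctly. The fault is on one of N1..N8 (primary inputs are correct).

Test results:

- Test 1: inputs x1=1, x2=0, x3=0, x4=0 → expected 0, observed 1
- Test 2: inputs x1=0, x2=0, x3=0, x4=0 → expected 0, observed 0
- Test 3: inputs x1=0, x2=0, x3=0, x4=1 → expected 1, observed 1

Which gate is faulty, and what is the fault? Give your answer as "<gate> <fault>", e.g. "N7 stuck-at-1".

Fault-free values for test 1 (x1=1, x2=0, x3=0, x4=0): N1=0, N2=1, N3=0, N4=0, N5=0, N6=0, N7=0, N8=0, giving Y=0. Observed 1.
Test 1: faults giving observed 1 are {N3 stuck-at-1, N3 inverted output, N4 stuck-at-1, N4 inverted output, N5 stuck-at-1, N5 inverted output, N6 stuck-at-1, N6 inverted output, N7 stuck-at-1, N7 inverted output, N8 stuck-at-1, N8 inverted output}.
Test 2 (x1=0, x2=0, x3=0, x4=0): fault-free N1=1, N2=0, N3=0, N4=0, N5=0, N6=1, N7=0, N8=0 → 0; observed 0. Eliminates N3 stuck-at-1, N3 inverted output, N4 stuck-at-1, N4 inverted output, N5 stuck-at-1, N5 inverted output, N7 stuck-at-1, N7 inverted output, N8 stuck-at-1, N8 inverted output.
Test 3 (x1=0, x2=0, x3=0, x4=1): fault-free N1=0, N2=1, N3=0, N4=0, N5=0, N6=1, N7=1, N8=1 → 1; observed 1. Eliminates N6 inverted output.
Only N6 stuck-at-1 is consistent with every test.

N6 stuck-at-1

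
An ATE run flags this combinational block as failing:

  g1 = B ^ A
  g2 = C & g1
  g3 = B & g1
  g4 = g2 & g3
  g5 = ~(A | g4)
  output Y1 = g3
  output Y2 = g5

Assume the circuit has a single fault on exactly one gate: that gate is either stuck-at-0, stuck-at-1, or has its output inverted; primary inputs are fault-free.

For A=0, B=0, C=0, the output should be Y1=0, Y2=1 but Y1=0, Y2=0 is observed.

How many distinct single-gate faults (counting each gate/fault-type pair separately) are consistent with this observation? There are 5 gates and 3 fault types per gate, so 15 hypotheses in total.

4

Fault-free: g1=0, g2=0, g3=0, g4=0, g5=1 → Y1=0, Y2=1. Observed Y1=0, Y2=0.
  g1: none of the 3 fault types match ✗
  g2: none of the 3 fault types match ✗
  g3: none of the 3 fault types match ✗
  g4: stuck-at-1, inverted output ✓; others ✗
  g5: stuck-at-0, inverted output ✓; others ✗
Consistent faults: {g4 stuck-at-1, g4 inverted output, g5 stuck-at-0, g5 inverted output} — 4 in all.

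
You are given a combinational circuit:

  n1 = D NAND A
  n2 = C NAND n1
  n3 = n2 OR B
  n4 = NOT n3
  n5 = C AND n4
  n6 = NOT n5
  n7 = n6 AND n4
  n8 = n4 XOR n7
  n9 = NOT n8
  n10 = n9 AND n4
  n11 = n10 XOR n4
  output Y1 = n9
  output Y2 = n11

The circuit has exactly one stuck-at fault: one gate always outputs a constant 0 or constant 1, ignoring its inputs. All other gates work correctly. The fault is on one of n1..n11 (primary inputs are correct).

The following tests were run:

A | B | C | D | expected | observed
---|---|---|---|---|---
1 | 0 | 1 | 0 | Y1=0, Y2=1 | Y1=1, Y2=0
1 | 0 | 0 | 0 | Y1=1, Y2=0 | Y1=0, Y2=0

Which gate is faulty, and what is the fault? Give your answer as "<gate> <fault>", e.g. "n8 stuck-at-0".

n7 stuck-at-1

Fault-free values for test 1 (A=1, B=0, C=1, D=0): n1=1, n2=0, n3=0, n4=1, n5=1, n6=0, n7=0, n8=1, n9=0, n10=0, n11=1, giving Y1=0, Y2=1. Observed Y1=1, Y2=0.
Test 1: faults giving observed Y1=1, Y2=0 are {n1 stuck-at-0, n2 stuck-at-1, n3 stuck-at-1, n4 stuck-at-0, n5 stuck-at-0, n6 stuck-at-1, n7 stuck-at-1, n8 stuck-at-0, n9 stuck-at-1}.
Test 2 (A=1, B=0, C=0, D=0): fault-free n1=1, n2=1, n3=1, n4=0, n5=0, n6=1, n7=0, n8=0, n9=1, n10=0, n11=0 → Y1=1, Y2=0; observed Y1=0, Y2=0. Eliminates n1 stuck-at-0, n2 stuck-at-1, n3 stuck-at-1, n4 stuck-at-0, n5 stuck-at-0, n6 stuck-at-1, n8 stuck-at-0, n9 stuck-at-1.
Only n7 stuck-at-1 is consistent with every test.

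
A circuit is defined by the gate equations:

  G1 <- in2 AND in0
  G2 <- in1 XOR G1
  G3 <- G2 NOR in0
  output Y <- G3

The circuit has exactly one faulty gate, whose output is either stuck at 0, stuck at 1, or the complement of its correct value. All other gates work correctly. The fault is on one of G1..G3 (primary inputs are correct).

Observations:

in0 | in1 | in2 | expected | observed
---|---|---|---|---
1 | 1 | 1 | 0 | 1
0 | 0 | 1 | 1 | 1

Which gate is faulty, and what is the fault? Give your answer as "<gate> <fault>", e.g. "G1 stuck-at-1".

Fault-free values for test 1 (in0=1, in1=1, in2=1): G1=1, G2=0, G3=0, giving Y=0. Observed 1.
Test 1: faults giving observed 1 are {G3 stuck-at-1, G3 inverted output}.
Test 2 (in0=0, in1=0, in2=1): fault-free G1=0, G2=0, G3=1 → 1; observed 1. Eliminates G3 inverted output.
Only G3 stuck-at-1 is consistent with every test.

G3 stuck-at-1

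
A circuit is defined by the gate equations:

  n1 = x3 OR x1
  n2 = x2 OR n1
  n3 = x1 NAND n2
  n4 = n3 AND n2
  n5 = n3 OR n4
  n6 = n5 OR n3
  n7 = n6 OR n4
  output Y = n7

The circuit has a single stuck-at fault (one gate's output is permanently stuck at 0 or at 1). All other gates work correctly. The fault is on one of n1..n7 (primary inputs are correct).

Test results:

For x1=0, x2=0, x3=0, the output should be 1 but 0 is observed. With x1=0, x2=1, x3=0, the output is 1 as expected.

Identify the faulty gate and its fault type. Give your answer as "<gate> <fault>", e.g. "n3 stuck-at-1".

Fault-free values for test 1 (x1=0, x2=0, x3=0): n1=0, n2=0, n3=1, n4=0, n5=1, n6=1, n7=1, giving Y=1. Observed 0.
Test 1: faults giving observed 0 are {n3 stuck-at-0, n6 stuck-at-0, n7 stuck-at-0}.
Test 2 (x1=0, x2=1, x3=0): fault-free n1=0, n2=1, n3=1, n4=1, n5=1, n6=1, n7=1 → 1; observed 1. Eliminates n3 stuck-at-0, n7 stuck-at-0.
Only n6 stuck-at-0 is consistent with every test.

n6 stuck-at-0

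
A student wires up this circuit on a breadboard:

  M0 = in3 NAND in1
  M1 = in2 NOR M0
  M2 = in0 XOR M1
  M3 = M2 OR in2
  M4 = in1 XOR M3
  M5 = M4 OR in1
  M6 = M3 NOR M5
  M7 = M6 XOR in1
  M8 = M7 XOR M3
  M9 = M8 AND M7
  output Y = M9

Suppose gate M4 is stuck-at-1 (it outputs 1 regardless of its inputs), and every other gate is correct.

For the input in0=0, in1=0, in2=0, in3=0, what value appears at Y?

Propagate with M4 forced: M0=1, M1=0, M2=0, M3=0, M4=1 [stuck-at-1], M5=1, M6=0, M7=0, M8=0, M9=0.
So Y = 0. (Without the fault it would be 1.)

0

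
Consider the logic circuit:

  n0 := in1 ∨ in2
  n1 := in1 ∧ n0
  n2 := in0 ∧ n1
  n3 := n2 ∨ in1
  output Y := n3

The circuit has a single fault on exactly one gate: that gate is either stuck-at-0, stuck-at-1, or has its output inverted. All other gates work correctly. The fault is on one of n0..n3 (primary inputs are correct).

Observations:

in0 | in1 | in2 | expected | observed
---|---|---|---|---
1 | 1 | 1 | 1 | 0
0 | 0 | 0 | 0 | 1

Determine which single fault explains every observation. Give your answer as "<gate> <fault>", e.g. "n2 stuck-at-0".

Fault-free values for test 1 (in0=1, in1=1, in2=1): n0=1, n1=1, n2=1, n3=1, giving Y=1. Observed 0.
Test 1: faults giving observed 0 are {n3 stuck-at-0, n3 inverted output}.
Test 2 (in0=0, in1=0, in2=0): fault-free n0=0, n1=0, n2=0, n3=0 → 0; observed 1. Eliminates n3 stuck-at-0.
Only n3 inverted output is consistent with every test.

n3 inverted output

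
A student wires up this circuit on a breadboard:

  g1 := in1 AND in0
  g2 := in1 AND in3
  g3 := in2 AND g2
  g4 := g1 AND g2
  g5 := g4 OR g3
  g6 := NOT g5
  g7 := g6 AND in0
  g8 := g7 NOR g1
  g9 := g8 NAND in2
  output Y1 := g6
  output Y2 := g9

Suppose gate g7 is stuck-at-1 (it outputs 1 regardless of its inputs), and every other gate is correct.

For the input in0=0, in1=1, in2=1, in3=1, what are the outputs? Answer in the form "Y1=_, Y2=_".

Y1=0, Y2=1

Propagate with g7 forced: g1=0, g2=1, g3=1, g4=0, g5=1, g6=0, g7=1 [stuck-at-1], g8=0, g9=1.
So the outputs are Y1=0, Y2=1. (Without the fault they would be Y1=0, Y2=0.)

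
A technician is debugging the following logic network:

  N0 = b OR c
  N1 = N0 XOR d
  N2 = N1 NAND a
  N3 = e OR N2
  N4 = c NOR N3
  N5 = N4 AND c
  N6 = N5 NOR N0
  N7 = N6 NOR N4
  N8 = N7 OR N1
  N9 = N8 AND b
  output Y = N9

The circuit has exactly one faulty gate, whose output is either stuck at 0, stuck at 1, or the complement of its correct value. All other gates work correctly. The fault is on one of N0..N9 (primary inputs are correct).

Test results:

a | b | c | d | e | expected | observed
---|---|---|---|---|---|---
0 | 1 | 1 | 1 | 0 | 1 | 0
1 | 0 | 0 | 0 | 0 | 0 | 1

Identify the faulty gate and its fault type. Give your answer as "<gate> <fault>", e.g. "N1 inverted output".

N9 inverted output

Fault-free values for test 1 (a=0, b=1, c=1, d=1, e=0): N0=1, N1=0, N2=1, N3=1, N4=0, N5=0, N6=0, N7=1, N8=1, N9=1, giving Y=1. Observed 0.
Test 1: faults giving observed 0 are {N4 stuck-at-1, N4 inverted output, N6 stuck-at-1, N6 inverted output, N7 stuck-at-0, N7 inverted output, N8 stuck-at-0, N8 inverted output, N9 stuck-at-0, N9 inverted output}.
Test 2 (a=1, b=0, c=0, d=0, e=0): fault-free N0=0, N1=0, N2=1, N3=1, N4=0, N5=0, N6=1, N7=0, N8=0, N9=0 → 0; observed 1. Eliminates N4 stuck-at-1, N4 inverted output, N6 stuck-at-1, N6 inverted output, N7 stuck-at-0, N7 inverted output, N8 stuck-at-0, N8 inverted output, N9 stuck-at-0.
Only N9 inverted output is consistent with every test.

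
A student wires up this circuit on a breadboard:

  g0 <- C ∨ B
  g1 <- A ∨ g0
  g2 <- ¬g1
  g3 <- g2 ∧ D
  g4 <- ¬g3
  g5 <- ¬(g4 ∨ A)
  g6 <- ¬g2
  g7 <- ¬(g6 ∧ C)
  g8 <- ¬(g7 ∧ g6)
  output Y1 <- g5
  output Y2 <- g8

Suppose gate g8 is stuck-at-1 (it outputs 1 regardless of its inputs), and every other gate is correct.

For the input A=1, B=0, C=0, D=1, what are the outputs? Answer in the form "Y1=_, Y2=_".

Propagate with g8 forced: g0=0, g1=1, g2=0, g3=0, g4=1, g5=0, g6=1, g7=1, g8=1 [stuck-at-1].
So the outputs are Y1=0, Y2=1. (Without the fault they would be Y1=0, Y2=0.)

Y1=0, Y2=1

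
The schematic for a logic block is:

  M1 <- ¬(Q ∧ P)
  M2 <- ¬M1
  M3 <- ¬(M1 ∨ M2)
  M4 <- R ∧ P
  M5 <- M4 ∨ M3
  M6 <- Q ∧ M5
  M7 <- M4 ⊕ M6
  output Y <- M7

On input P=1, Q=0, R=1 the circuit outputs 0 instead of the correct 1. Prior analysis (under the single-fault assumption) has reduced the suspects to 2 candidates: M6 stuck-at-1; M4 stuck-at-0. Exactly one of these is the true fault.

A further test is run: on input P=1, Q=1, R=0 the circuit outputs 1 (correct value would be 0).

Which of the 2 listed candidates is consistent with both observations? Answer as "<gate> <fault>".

M6 stuck-at-1

Evaluate each candidate on input P=1, Q=1, R=0:
  M6 stuck-at-1: M1=0, M2=1, M3=0, M4=0, M5=0, M6=1 [stuck-at-1], M7=1 → 1 — matches
  M4 stuck-at-0: M1=0, M2=1, M3=0, M4=0 [stuck-at-0], M5=0, M6=0, M7=0 → 0 — eliminated
Only M6 stuck-at-1 reproduces the observed 1.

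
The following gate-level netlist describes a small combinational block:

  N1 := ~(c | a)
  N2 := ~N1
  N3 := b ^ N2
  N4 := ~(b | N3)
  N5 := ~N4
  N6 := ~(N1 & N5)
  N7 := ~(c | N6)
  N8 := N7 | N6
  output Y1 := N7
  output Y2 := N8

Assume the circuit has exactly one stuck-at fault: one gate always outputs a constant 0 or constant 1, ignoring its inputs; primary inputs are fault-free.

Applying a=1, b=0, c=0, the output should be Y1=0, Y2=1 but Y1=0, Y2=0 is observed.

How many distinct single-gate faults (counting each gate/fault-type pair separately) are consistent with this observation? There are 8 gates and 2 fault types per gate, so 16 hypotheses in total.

1

Fault-free: N1=0, N2=1, N3=1, N4=0, N5=1, N6=1, N7=0, N8=1 → Y1=0, Y2=1. Observed Y1=0, Y2=0.
  N1: none of the 2 fault types match ✗
  N2: none of the 2 fault types match ✗
  N3: none of the 2 fault types match ✗
  N4: none of the 2 fault types match ✗
  N5: none of the 2 fault types match ✗
  N6: none of the 2 fault types match ✗
  N7: none of the 2 fault types match ✗
  N8: stuck-at-0 ✓; others ✗
Consistent faults: {N8 stuck-at-0} — 1 in all.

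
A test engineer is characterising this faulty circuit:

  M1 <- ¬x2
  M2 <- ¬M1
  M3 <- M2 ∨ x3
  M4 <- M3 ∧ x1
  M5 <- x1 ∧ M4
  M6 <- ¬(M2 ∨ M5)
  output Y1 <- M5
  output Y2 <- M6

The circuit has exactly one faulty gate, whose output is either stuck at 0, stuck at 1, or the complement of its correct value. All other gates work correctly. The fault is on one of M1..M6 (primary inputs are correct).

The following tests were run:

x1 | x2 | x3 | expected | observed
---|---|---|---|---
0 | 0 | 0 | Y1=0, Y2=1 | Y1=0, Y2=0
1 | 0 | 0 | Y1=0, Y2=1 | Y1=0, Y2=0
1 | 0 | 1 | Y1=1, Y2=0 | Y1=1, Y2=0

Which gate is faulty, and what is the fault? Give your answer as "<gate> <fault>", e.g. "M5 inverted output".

Fault-free values for test 1 (x1=0, x2=0, x3=0): M1=1, M2=0, M3=0, M4=0, M5=0, M6=1, giving Y1=0, Y2=1. Observed Y1=0, Y2=0.
Test 1: faults giving observed Y1=0, Y2=0 are {M1 stuck-at-0, M1 inverted output, M2 stuck-at-1, M2 inverted output, M6 stuck-at-0, M6 inverted output}.
Test 2 (x1=1, x2=0, x3=0): fault-free M1=1, M2=0, M3=0, M4=0, M5=0, M6=1 → Y1=0, Y2=1; observed Y1=0, Y2=0. Eliminates M1 stuck-at-0, M1 inverted output, M2 stuck-at-1, M2 inverted output.
Test 3 (x1=1, x2=0, x3=1): fault-free M1=1, M2=0, M3=1, M4=1, M5=1, M6=0 → Y1=1, Y2=0; observed Y1=1, Y2=0. Eliminates M6 inverted output.
Only M6 stuck-at-0 is consistent with every test.

M6 stuck-at-0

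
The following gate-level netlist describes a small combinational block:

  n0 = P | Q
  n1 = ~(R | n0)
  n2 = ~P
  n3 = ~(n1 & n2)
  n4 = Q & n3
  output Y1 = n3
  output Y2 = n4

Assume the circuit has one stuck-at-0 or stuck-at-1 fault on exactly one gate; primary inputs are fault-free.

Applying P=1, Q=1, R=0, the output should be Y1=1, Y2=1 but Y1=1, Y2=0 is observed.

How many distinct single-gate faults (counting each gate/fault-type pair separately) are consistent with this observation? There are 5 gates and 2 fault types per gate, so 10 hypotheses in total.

Fault-free: n0=1, n1=0, n2=0, n3=1, n4=1 → Y1=1, Y2=1. Observed Y1=1, Y2=0.
  n0 stuck-at-0: output Y1=1, Y2=1 ✗
  n0 stuck-at-1: output Y1=1, Y2=1 ✗
  n1 stuck-at-0: output Y1=1, Y2=1 ✗
  n1 stuck-at-1: output Y1=1, Y2=1 ✗
  n2 stuck-at-0: output Y1=1, Y2=1 ✗
  n2 stuck-at-1: output Y1=1, Y2=1 ✗
  n3 stuck-at-0: output Y1=0, Y2=0 ✗
  n3 stuck-at-1: output Y1=1, Y2=1 ✗
  n4 stuck-at-0: output Y1=1, Y2=0 ✓
  n4 stuck-at-1: output Y1=1, Y2=1 ✗
Consistent faults: {n4 stuck-at-0} — 1 in all.

1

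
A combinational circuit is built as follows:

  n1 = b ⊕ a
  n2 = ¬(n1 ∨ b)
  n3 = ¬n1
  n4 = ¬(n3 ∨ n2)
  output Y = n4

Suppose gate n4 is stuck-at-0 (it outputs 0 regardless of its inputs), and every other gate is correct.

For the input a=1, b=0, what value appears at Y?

0

Propagate with n4 forced: n1=1, n2=0, n3=0, n4=0 [stuck-at-0].
So Y = 0. (Without the fault it would be 1.)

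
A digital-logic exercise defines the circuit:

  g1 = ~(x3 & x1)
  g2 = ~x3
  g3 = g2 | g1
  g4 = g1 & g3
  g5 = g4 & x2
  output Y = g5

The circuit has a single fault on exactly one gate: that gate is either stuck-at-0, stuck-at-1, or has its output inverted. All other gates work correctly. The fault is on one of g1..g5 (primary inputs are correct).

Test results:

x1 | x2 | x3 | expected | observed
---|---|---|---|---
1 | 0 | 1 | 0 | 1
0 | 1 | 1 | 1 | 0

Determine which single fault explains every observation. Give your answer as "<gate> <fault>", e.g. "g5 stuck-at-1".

Fault-free values for test 1 (x1=1, x2=0, x3=1): g1=0, g2=0, g3=0, g4=0, g5=0, giving Y=0. Observed 1.
Test 1: faults giving observed 1 are {g5 stuck-at-1, g5 inverted output}.
Test 2 (x1=0, x2=1, x3=1): fault-free g1=1, g2=0, g3=1, g4=1, g5=1 → 1; observed 0. Eliminates g5 stuck-at-1.
Only g5 inverted output is consistent with every test.

g5 inverted output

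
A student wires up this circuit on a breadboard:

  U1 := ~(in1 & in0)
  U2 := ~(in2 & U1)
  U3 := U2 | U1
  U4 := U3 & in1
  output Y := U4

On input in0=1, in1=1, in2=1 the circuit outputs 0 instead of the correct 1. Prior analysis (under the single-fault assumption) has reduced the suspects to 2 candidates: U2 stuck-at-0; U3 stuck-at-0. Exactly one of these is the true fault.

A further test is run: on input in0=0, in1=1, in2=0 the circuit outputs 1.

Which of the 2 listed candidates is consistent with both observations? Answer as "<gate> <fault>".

Evaluate each candidate on input in0=0, in1=1, in2=0:
  U2 stuck-at-0: U1=1, U2=0 [stuck-at-0], U3=1, U4=1 → 1 — matches
  U3 stuck-at-0: U1=1, U2=1, U3=0 [stuck-at-0], U4=0 → 0 — eliminated
Only U2 stuck-at-0 reproduces the observed 1.

U2 stuck-at-0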